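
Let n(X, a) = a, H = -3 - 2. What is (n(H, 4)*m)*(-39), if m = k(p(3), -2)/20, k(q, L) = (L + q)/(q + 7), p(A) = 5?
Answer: -39/20 ≈ -1.9500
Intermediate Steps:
H = -5
k(q, L) = (L + q)/(7 + q)
m = 1/80 (m = ((-2 + 5)/(7 + 5))/20 = (3/12)*(1/20) = ((1/12)*3)*(1/20) = (¼)*(1/20) = 1/80 ≈ 0.012500)
(n(H, 4)*m)*(-39) = (4*(1/80))*(-39) = (1/20)*(-39) = -39/20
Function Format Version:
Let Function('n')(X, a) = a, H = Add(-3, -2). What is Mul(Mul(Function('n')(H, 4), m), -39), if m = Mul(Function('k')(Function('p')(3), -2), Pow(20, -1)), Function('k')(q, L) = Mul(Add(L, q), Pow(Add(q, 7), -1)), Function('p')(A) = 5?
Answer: Rational(-39, 20) ≈ -1.9500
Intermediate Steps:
H = -5
Function('k')(q, L) = Mul(Pow(Add(7, q), -1), Add(L, q)) (Function('k')(q, L) = Mul(Add(L, q), Pow(Add(7, q), -1)) = Mul(Pow(Add(7, q), -1), Add(L, q)))
m = Rational(1, 80) (m = Mul(Mul(Pow(Add(7, 5), -1), Add(-2, 5)), Pow(20, -1)) = Mul(Mul(Pow(12, -1), 3), Rational(1, 20)) = Mul(Mul(Rational(1, 12), 3), Rational(1, 20)) = Mul(Rational(1, 4), Rational(1, 20)) = Rational(1, 80) ≈ 0.012500)
Mul(Mul(Function('n')(H, 4), m), -39) = Mul(Mul(4, Rational(1, 80)), -39) = Mul(Rational(1, 20), -39) = Rational(-39, 20)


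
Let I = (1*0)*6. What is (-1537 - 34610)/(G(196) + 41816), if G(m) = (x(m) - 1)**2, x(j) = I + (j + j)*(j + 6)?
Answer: -12049/2089996435 ≈ -5.7651e-6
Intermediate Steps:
I = 0 (I = 0*6 = 0)
x(j) = 2*j*(6 + j) (x(j) = 0 + (j + j)*(j + 6) = 0 + (2*j)*(6 + j) = 0 + 2*j*(6 + j) = 2*j*(6 + j))
G(m) = (-1 + 2*m*(6 + m))**2 (G(m) = (2*m*(6 + m) - 1)**2 = (-1 + 2*m*(6 + m))**2)
(-1537 - 34610)/(G(196) + 41816) = (-1537 - 34610)/((-1 + 2*196**2 + 12*196)**2 + 41816) = -36147/((-1 + 2*38416 + 2352)**2 + 41816) = -36147/((-1 + 76832 + 2352)**2 + 41816) = -36147/(79183**2 + 41816) = -36147/(6269947489 + 41816) = -36147/6269989305 = -36147*1/6269989305 = -12049/2089996435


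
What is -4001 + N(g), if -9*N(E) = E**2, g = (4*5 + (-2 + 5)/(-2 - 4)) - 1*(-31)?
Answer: -154237/36 ≈ -4284.4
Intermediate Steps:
g = 101/2 (g = (20 + 3/(-6)) + 31 = (20 + 3*(-1/6)) + 31 = (20 - 1/2) + 31 = 39/2 + 31 = 101/2 ≈ 50.500)
N(E) = -E**2/9
-4001 + N(g) = -4001 - (101/2)**2/9 = -4001 - 1/9*10201/4 = -4001 - 10201/36 = -154237/36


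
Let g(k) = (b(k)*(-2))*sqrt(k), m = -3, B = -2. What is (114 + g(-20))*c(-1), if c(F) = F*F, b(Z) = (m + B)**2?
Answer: 114 - 100*I*sqrt(5) ≈ 114.0 - 223.61*I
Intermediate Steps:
b(Z) = 25 (b(Z) = (-3 - 2)**2 = (-5)**2 = 25)
g(k) = -50*sqrt(k) (g(k) = (25*(-2))*sqrt(k) = -50*sqrt(k))
c(F) = F**2
(114 + g(-20))*c(-1) = (114 - 100*I*sqrt(5))*(-1)**2 = (114 - 100*I*sqrt(5))*1 = 114 - 100*I*sqrt(5)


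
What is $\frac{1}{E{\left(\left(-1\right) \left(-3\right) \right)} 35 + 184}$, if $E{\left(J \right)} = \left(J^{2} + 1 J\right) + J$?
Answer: $\frac{1}{709} \approx 0.0014104$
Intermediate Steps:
$E{\left(J \right)} = J^{2} + 2 J$ ($E{\left(J \right)} = \left(J^{2} + J\right) + J = \left(J + J^{2}\right) + J = J^{2} + 2 J$)
$\frac{1}{E{\left(\left(-1\right) \left(-3\right) \right)} 35 + 184} = \frac{1}{\left(-1\right) \left(-3\right) \left(2 - -3\right) 35 + 184} = \frac{1}{3 \left(2 + 3\right) 35 + 184} = \frac{1}{3 \cdot 5 \cdot 35 + 184} = \frac{1}{15 \cdot 35 + 184} = \frac{1}{525 + 184} = \frac{1}{709}$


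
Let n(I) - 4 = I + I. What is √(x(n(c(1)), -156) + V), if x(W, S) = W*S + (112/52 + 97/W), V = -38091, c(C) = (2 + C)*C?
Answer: I*√669901570/130 ≈ 199.1*I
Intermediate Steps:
c(C) = C*(2 + C)
n(I) = 4 + 2*I (n(I) = 4 + (I + I) = 4 + 2*I)
x(W, S) = 28/13 + 97/W + S*W (x(W, S) = S*W + (112*(1/52) + 97/W) = S*W + (28/13 + 97/W) = 28/13 + 97/W + S*W)
√(x(n(c(1)), -156) + V) = √((28/13 + 97/(4 + 2*(1*(2 + 1))) - 156*(4 + 2*(1*(2 + 1)))) - 38091) = √((28/13 + 97/(4 + 2*(1*3)) - 156*(4 + 2*(1*3))) - 38091) = √((28/13 + 97/(4 + 2*3) - 156*(4 + 2*3)) - 38091) = √((28/13 + 97/(4 + 6) - 156*(4 + 6)) - 38091) = √((28/13 + 97/10 - 156*10) - 38091) = √((28/13 + 97*(⅒) - 1560) - 38091) = √((28/13 + 97/10 - 1560) - 38091) = √(-201259/130 - 38091) = √(-5153089/130) = I*√669901570/130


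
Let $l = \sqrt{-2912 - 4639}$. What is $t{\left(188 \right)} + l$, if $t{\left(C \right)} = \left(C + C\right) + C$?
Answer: $564 + 3 i \sqrt{839} \approx 564.0 + 86.896 i$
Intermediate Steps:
$l = 3 i \sqrt{839}$ ($l = \sqrt{-7551} = 3 i \sqrt{839} \approx 86.896 i$)
$t{\left(C \right)} = 3 C$ ($t{\left(C \right)} = 2 C + C = 3 C$)
$t{\left(188 \right)} + l = 3 \cdot 188 + 3 i \sqrt{839} = 564 + 3 i \sqrt{839}$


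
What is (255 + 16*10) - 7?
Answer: 408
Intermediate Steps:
(255 + 16*10) - 7 = (255 + 160) - 7 = 415 - 7 = 408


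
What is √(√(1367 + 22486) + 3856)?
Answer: √(3856 + √23853) ≈ 63.328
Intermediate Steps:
√(√(1367 + 22486) + 3856) = √(√23853 + 3856) = √(3856 + √23853)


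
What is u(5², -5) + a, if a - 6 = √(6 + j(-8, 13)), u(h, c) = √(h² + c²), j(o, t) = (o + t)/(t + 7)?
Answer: 17/2 + 5*√26 ≈ 33.995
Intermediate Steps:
j(o, t) = (o + t)/(7 + t)
u(h, c) = √(c² + h²)
a = 17/2 (a = 6 + √(6 + (-8 + 13)/(7 + 13)) = 6 + √(6 + 5/20) = 6 + √(6 + (1/20)*5) = 6 + √(6 + ¼) = 6 + √(25/4) = 6 + 5/2 = 17/2 ≈ 8.5000)
u(5², -5) + a = √((-5)² + (5²)²) + 17/2 = √(25 + 25²) + 17/2 = √(25 + 625) + 17/2 = √650 + 17/2 = 5*√26 + 17/2 = 17/2 + 5*√26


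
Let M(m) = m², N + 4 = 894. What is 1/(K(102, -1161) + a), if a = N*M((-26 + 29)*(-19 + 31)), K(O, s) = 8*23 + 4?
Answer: 1/1153628 ≈ 8.6683e-7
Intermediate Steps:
N = 890 (N = -4 + 894 = 890)
K(O, s) = 188 (K(O, s) = 184 + 4 = 188)
a = 1153440 (a = 890*((-26 + 29)*(-19 + 31))² = 890*(3*12)² = 890*36² = 890*1296 = 1153440)
1/(K(102, -1161) + a) = 1/(188 + 1153440) = 1/1153628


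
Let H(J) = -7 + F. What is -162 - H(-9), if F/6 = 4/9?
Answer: -473/3 ≈ -157.67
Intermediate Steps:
F = 8/3 (F = 6*(4/9) = 8/3 ≈ 2.6667)
H(J) = -13/3 (H(J) = -7 + 8/3 = -13/3)
-162 - H(-9) = -162 - 1*(-13/3) = -162 + 13/3 = -473/3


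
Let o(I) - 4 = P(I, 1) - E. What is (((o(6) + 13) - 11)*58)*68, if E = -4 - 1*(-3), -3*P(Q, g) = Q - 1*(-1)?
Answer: 55216/3 ≈ 18405.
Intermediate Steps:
P(Q, g) = -1/3 - Q/3 (P(Q, g) = -(Q - 1*(-1))/3 = -(Q + 1)/3 = -(1 + Q)/3 = -1/3 - Q/3)
E = -1 (E = -4 + 3 = -1)
o(I) = 14/3 - I/3 (o(I) = 4 + ((-1/3 - I/3) - 1*(-1)) = 4 + ((-1/3 - I/3) + 1) = 4 + (2/3 - I/3) = 14/3 - I/3)
(((o(6) + 13) - 11)*58)*68 = ((((14/3 - 1/3*6) + 13) - 11)*58)*68 = ((((14/3 - 2) + 13) - 11)*58)*68 = (((8/3 + 13) - 11)*58)*68 = ((47/3 - 11)*58)*68 = ((14/3)*58)*68 = (812/3)*68 = 55216/3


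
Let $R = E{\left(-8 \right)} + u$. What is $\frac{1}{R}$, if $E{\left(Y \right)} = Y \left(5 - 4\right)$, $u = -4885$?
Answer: $- \frac{1}{4893} \approx -0.00020437$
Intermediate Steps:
$E{\left(Y \right)} = Y$ ($E{\left(Y \right)} = Y 1 = Y$)
$R = -4893$ ($R = -8 - 4885 = -4893$)
$\frac{1}{R} = \frac{1}{-4893} = - \frac{1}{4893}$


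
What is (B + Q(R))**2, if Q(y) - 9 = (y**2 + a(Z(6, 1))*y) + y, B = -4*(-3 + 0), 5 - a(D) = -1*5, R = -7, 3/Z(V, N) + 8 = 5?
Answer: 49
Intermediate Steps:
Z(V, N) = -1 (Z(V, N) = 3/(-8 + 5) = 3/(-3) = 3*(-1/3) = -1)
a(D) = 10 (a(D) = 5 - (-1)*5 = 5 - 1*(-5) = 5 + 5 = 10)
B = 12 (B = -4*(-3) = 12)
Q(y) = 9 + y**2 + 11*y (Q(y) = 9 + ((y**2 + 10*y) + y) = 9 + (y**2 + 11*y) = 9 + y**2 + 11*y)
(B + Q(R))**2 = (12 + (9 + (-7)**2 + 11*(-7)))**2 = (12 + (9 + 49 - 77))**2 = (12 - 19)**2 = (-7)**2 = 49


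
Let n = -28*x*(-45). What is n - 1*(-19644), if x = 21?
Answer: 46104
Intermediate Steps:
n = 26460 (n = -28*21*(-45) = -7*84*(-45) = -588*(-45) = 26460)
n - 1*(-19644) = 26460 - 1*(-19644) = 26460 + 19644 = 46104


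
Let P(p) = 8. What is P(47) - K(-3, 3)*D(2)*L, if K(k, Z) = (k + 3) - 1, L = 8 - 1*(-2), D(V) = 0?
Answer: 8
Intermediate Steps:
L = 10 (L = 8 + 2 = 10)
K(k, Z) = 2 + k (K(k, Z) = (3 + k) - 1 = 2 + k)
P(47) - K(-3, 3)*D(2)*L = 8 - (2 - 3)*0*10 = 8 - (-1*0)*10 = 8 - 0*10 = 8 - 1*0 = 8 + 0 = 8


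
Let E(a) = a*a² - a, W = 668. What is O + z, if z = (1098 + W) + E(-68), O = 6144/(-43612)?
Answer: -3408257530/10903 ≈ -3.1260e+5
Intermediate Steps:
E(a) = a³ - a
O = -1536/10903 (O = 6144*(-1/43612) = -1536/10903 ≈ -0.14088)
z = -312598 (z = (1098 + 668) + ((-68)³ - 1*(-68)) = 1766 + (-314432 + 68) = 1766 - 314364 = -312598)
O + z = -1536/10903 - 312598 = -3408257530/10903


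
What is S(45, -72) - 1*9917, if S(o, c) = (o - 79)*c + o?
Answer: -7424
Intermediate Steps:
S(o, c) = o + c*(-79 + o) (S(o, c) = (-79 + o)*c + o = c*(-79 + o) + o = o + c*(-79 + o))
S(45, -72) - 1*9917 = (45 - 79*(-72) - 72*45) - 1*9917 = (45 + 5688 - 3240) - 9917 = 2493 - 9917 = -7424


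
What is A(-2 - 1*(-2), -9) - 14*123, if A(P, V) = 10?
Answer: -1712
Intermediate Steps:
A(-2 - 1*(-2), -9) - 14*123 = 10 - 14*123 = 10 - 1722 = -1712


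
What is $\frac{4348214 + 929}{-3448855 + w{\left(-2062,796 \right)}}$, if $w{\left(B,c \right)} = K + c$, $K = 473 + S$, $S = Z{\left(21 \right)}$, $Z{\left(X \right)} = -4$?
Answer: $- \frac{4349143}{3447590} \approx -1.2615$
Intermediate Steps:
$S = -4$
$K = 469$ ($K = 473 - 4 = 469$)
$w{\left(B,c \right)} = 469 + c$
$\frac{4348214 + 929}{-3448855 + w{\left(-2062,796 \right)}} = \frac{4348214 + 929}{-3448855 + \left(469 + 796\right)} = \frac{4349143}{-3448855 + 1265} = \frac{4349143}{-3447590} = 4349143 \left(- \frac{1}{3447590}\right) = - \frac{4349143}{3447590}$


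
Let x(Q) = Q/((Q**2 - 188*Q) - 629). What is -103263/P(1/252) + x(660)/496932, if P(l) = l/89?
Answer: -29816671001095643309/12874307201 ≈ -2.3160e+9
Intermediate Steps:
P(l) = l/89 (P(l) = l*(1/89) = l/89)
x(Q) = Q/(-629 + Q**2 - 188*Q)
-103263/P(1/252) + x(660)/496932 = -103263/((1/89)/252) + (660/(-629 + 660**2 - 188*660))/496932 = -103263/((1/89)*(1/252)) + (660/(-629 + 435600 - 124080))*(1/496932) = -103263/1/22428 + (660/310891)*(1/496932) = -103263*22428 + (660*(1/310891))*(1/496932) = -2315982564 + (660/310891)*(1/496932) = -2315982564 + 55/12874307201 = -29816671001095643309/12874307201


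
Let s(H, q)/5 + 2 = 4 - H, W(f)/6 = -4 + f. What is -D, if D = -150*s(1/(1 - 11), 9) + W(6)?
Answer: 1563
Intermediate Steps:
W(f) = -24 + 6*f (W(f) = 6*(-4 + f) = -24 + 6*f)
s(H, q) = 10 - 5*H (s(H, q) = -10 + 5*(4 - H) = -10 + (20 - 5*H) = 10 - 5*H)
D = -1563 (D = -150*(10 - 5/(1 - 11)) + (-24 + 6*6) = -150*(10 - 5/(-10)) + (-24 + 36) = -150*(10 - 5*(-⅒)) + 12 = -150*(10 + ½) + 12 = -150*21/2 + 12 = -1575 + 12 = -1563)
-D = -1*(-1563) = 1563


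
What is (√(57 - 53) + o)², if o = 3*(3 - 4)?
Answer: 1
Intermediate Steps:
o = -3 (o = 3*(-1) = -3)
(√(57 - 53) + o)² = (√(57 - 53) - 3)² = (√4 - 3)² = (2 - 3)² = (-1)² = 1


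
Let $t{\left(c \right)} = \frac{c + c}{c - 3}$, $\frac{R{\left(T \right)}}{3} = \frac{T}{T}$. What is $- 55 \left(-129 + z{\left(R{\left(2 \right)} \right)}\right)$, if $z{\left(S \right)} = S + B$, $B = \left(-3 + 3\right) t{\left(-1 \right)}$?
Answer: $6930$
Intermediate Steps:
$R{\left(T \right)} = 3$ ($R{\left(T \right)} = 3 \frac{T}{T} = 3 \cdot 1 = 3$)
$t{\left(c \right)} = \frac{2 c}{-3 + c}$
$B = 0$ ($B = \left(-3 + 3\right) 2 \left(-1\right) \frac{1}{-3 - 1} = 0 \cdot 2 \left(-1\right) \frac{1}{-4} = 0 \cdot 2 \left(-1\right) \left(- \frac{1}{4}\right) = 0 \cdot \frac{1}{2} = 0$)
$z{\left(S \right)} = S$ ($z{\left(S \right)} = S + 0 = S$)
$- 55 \left(-129 + z{\left(R{\left(2 \right)} \right)}\right) = - 55 \left(-129 + 3\right) = \left(-55\right) \left(-126\right) = 6930$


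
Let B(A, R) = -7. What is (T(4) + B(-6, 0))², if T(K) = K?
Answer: 9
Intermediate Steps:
(T(4) + B(-6, 0))² = (4 - 7)² = (-3)² = 9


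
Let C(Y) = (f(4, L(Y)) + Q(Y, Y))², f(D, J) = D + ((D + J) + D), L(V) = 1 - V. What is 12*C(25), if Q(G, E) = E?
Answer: 2028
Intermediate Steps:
f(D, J) = J + 3*D (f(D, J) = D + (J + 2*D) = J + 3*D)
C(Y) = 169 (C(Y) = (((1 - Y) + 3*4) + Y)² = (((1 - Y) + 12) + Y)² = ((13 - Y) + Y)² = 13² = 169)
12*C(25) = 12*169 = 2028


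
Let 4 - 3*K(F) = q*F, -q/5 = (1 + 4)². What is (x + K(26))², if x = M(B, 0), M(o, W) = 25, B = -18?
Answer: 11082241/9 ≈ 1.2314e+6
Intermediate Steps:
q = -125 (q = -5*(1 + 4)² = -5*5² = -5*25 = -125)
x = 25
K(F) = 4/3 + 125*F/3 (K(F) = 4/3 - (-125)*F/3 = 4/3 + 125*F/3)
(x + K(26))² = (25 + (4/3 + (125/3)*26))² = (25 + (4/3 + 3250/3))² = (25 + 3254/3)² = (3329/3)² = 11082241/9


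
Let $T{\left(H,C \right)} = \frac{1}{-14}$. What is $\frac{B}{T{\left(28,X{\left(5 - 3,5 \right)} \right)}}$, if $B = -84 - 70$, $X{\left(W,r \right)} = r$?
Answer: $2156$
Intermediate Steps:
$T{\left(H,C \right)} = - \frac{1}{14}$
$B = -154$ ($B = -84 - 70 = -154$)
$\frac{B}{T{\left(28,X{\left(5 - 3,5 \right)} \right)}} = - \frac{154}{- \frac{1}{14}} = \left(-154\right) \left(-14\right) = 2156$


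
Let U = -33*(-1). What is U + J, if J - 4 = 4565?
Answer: 4602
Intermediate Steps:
U = 33
J = 4569 (J = 4 + 4565 = 4569)
U + J = 33 + 4569 = 4602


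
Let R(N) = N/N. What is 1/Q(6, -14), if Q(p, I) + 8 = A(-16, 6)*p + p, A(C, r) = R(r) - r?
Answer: -1/32 ≈ -0.031250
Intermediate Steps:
R(N) = 1
A(C, r) = 1 - r
Q(p, I) = -8 - 4*p (Q(p, I) = -8 + ((1 - 1*6)*p + p) = -8 + ((1 - 6)*p + p) = -8 + (-5*p + p) = -8 - 4*p)
1/Q(6, -14) = 1/(-8 - 4*6) = 1/(-8 - 24) = 1/(-32) = -1/32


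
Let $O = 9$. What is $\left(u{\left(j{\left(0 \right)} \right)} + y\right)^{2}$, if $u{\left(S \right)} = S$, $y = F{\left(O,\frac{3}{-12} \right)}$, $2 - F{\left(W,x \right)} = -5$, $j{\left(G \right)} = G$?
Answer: $49$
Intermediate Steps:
$F{\left(W,x \right)} = 7$ ($F{\left(W,x \right)} = 2 - -5 = 2 + 5 = 7$)
$y = 7$
$\left(u{\left(j{\left(0 \right)} \right)} + y\right)^{2} = \left(0 + 7\right)^{2} = 7^{2} = 49$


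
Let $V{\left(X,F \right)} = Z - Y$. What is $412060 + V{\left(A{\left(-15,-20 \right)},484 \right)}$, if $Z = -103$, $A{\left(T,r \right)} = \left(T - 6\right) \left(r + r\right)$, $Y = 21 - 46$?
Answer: $411982$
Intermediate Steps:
$Y = -25$ ($Y = 21 - 46 = -25$)
$A{\left(T,r \right)} = 2 r \left(-6 + T\right)$ ($A{\left(T,r \right)} = \left(-6 + T\right) 2 r = 2 r \left(-6 + T\right)$)
$V{\left(X,F \right)} = -78$ ($V{\left(X,F \right)} = -103 - -25 = -103 + 25 = -78$)
$412060 + V{\left(A{\left(-15,-20 \right)},484 \right)} = 412060 - 78 = 411982$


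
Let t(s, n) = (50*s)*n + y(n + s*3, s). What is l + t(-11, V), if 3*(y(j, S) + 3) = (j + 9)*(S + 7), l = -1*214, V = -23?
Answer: 37487/3 ≈ 12496.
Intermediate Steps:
l = -214
y(j, S) = -3 + (7 + S)*(9 + j)/3 (y(j, S) = -3 + ((j + 9)*(S + 7))/3 = -3 + ((9 + j)*(7 + S))/3 = -3 + ((7 + S)*(9 + j))/3 = -3 + (7 + S)*(9 + j)/3)
t(s, n) = 18 + 10*s + 7*n/3 + 50*n*s + s*(n + 3*s)/3 (t(s, n) = (50*s)*n + (18 + 3*s + 7*(n + s*3)/3 + s*(n + s*3)/3) = 50*n*s + (18 + 3*s + 7*(n + 3*s)/3 + s*(n + 3*s)/3) = 50*n*s + (18 + 3*s + (7*s + 7*n/3) + s*(n + 3*s)/3) = 50*n*s + (18 + 10*s + 7*n/3 + s*(n + 3*s)/3) = 18 + 10*s + 7*n/3 + 50*n*s + s*(n + 3*s)/3)
l + t(-11, V) = -214 + (18 + (-11)² + 10*(-11) + (7/3)*(-23) + (151/3)*(-23)*(-11)) = -214 + (18 + 121 - 110 - 161/3 + 38203/3) = -214 + 38129/3 = 37487/3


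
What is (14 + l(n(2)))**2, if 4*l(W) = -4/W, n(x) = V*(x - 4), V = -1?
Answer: 729/4 ≈ 182.25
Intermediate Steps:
n(x) = 4 - x (n(x) = -(x - 4) = -(-4 + x) = 4 - x)
l(W) = -1/W (l(W) = (-4/W)/4 = -1/W)
(14 + l(n(2)))**2 = (14 - 1/(4 - 1*2))**2 = (14 - 1/(4 - 2))**2 = (14 - 1/2)**2 = (27/2)**2 = 729/4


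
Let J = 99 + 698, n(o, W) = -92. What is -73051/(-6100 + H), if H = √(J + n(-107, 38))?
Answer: 89122220/7441859 + 73051*√705/37209295 ≈ 12.028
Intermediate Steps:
J = 797
H = √705 (H = √(797 - 92) = √705 ≈ 26.552)
-73051/(-6100 + H) = -73051/(-6100 + √705)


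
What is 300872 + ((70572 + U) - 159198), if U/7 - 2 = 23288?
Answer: 375276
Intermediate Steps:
U = 163030 (U = 14 + 7*23288 = 14 + 163016 = 163030)
300872 + ((70572 + U) - 159198) = 300872 + ((70572 + 163030) - 159198) = 300872 + (233602 - 159198) = 300872 + 74404 = 375276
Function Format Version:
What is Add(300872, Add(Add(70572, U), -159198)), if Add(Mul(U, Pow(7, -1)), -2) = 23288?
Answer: 375276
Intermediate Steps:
U = 163030 (U = Add(14, Mul(7, 23288)) = Add(14, 163016) = 163030)
Add(300872, Add(Add(70572, U), -159198)) = Add(300872, Add(Add(70572, 163030), -159198)) = Add(300872, Add(233602, -159198)) = Add(300872, 74404) = 375276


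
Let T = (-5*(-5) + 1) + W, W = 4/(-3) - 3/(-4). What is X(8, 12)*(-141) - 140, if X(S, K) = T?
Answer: -14895/4 ≈ -3723.8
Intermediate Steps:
W = -7/12 (W = 4*(-⅓) - 3*(-¼) = -4/3 + ¾ = -7/12 ≈ -0.58333)
T = 305/12 (T = (-5*(-5) + 1) - 7/12 = (25 + 1) - 7/12 = 26 - 7/12 = 305/12 ≈ 25.417)
X(S, K) = 305/12
X(8, 12)*(-141) - 140 = (305/12)*(-141) - 140 = -14335/4 - 140 = -14895/4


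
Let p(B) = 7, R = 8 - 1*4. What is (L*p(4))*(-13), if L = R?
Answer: -364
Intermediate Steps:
R = 4 (R = 8 - 4 = 4)
L = 4
(L*p(4))*(-13) = (4*7)*(-13) = 28*(-13) = -364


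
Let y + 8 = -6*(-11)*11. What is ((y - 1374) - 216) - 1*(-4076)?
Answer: 3204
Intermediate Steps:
y = 718 (y = -8 - 6*(-11)*11 = -8 + 66*11 = -8 + 726 = 718)
((y - 1374) - 216) - 1*(-4076) = ((718 - 1374) - 216) - 1*(-4076) = (-656 - 216) + 4076 = -872 + 4076 = 3204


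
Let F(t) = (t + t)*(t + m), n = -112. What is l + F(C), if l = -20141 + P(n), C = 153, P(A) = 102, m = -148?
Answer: -18509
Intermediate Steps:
F(t) = 2*t*(-148 + t) (F(t) = (t + t)*(t - 148) = (2*t)*(-148 + t) = 2*t*(-148 + t))
l = -20039 (l = -20141 + 102 = -20039)
l + F(C) = -20039 + 2*153*(-148 + 153) = -20039 + 2*153*5 = -20039 + 1530 = -18509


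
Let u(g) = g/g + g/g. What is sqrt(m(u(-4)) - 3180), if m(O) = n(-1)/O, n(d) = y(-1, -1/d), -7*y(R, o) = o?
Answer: 211*I*sqrt(14)/14 ≈ 56.392*I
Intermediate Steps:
u(g) = 2 (u(g) = 1 + 1 = 2)
y(R, o) = -o/7
n(d) = 1/(7*d) (n(d) = -(-1)/(7*d) = 1/(7*d))
m(O) = -1/(7*O) (m(O) = ((1/7)/(-1))/O = ((1/7)*(-1))/O = -1/(7*O))
sqrt(m(u(-4)) - 3180) = sqrt(-1/7/2 - 3180) = sqrt(-1/7*1/2 - 3180) = sqrt(-1/14 - 3180) = sqrt(-44521/14) = 211*I*sqrt(14)/14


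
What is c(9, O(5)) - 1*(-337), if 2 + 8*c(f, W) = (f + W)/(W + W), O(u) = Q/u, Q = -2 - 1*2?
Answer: 21511/64 ≈ 336.11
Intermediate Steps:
Q = -4 (Q = -2 - 2 = -4)
O(u) = -4/u
c(f, W) = -¼ + (W + f)/(16*W) (c(f, W) = -¼ + ((f + W)/(W + W))/8 = -¼ + ((W + f)/((2*W)))/8 = -¼ + ((W + f)*(1/(2*W)))/8 = -¼ + ((W + f)/(2*W))/8 = -¼ + (W + f)/(16*W))
c(9, O(5)) - 1*(-337) = (9 - (-12)/5)/(16*((-4/5))) - 1*(-337) = (9 - (-12)/5)/(16*((-4*⅕))) + 337 = (9 - 3*(-⅘))/(16*(-⅘)) + 337 = (1/16)*(-5/4)*(9 + 12/5) + 337 = (1/16)*(-5/4)*(57/5) + 337 = -57/64 + 337 = 21511/64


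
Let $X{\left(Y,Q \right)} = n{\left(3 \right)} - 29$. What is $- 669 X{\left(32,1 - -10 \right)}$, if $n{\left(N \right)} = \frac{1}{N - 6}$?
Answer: $19624$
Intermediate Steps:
$n{\left(N \right)} = \frac{1}{-6 + N}$
$X{\left(Y,Q \right)} = - \frac{88}{3}$ ($X{\left(Y,Q \right)} = \frac{1}{-6 + 3} - 29 = \frac{1}{-3} - 29 = - \frac{1}{3} - 29 = - \frac{88}{3}$)
$- 669 X{\left(32,1 - -10 \right)} = \left(-669\right) \left(- \frac{88}{3}\right) = 19624$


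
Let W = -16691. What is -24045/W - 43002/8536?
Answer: -256249131/71237188 ≈ -3.5971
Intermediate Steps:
-24045/W - 43002/8536 = -24045/(-16691) - 43002/8536 = -24045*(-1/16691) - 43002*1/8536 = 24045/16691 - 21501/4268 = -256249131/71237188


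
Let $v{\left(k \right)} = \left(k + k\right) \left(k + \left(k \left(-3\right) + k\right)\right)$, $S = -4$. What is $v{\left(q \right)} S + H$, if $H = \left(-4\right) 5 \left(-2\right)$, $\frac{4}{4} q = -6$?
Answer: $328$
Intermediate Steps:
$q = -6$
$H = 40$ ($H = \left(-20\right) \left(-2\right) = 40$)
$v{\left(k \right)} = - 2 k^{2}$ ($v{\left(k \right)} = 2 k \left(k + \left(- 3 k + k\right)\right) = 2 k \left(k - 2 k\right) = 2 k \left(- k\right) = - 2 k^{2}$)
$v{\left(q \right)} S + H = - 2 \left(-6\right)^{2} \left(-4\right) + 40 = \left(-2\right) 36 \left(-4\right) + 40 = \left(-72\right) \left(-4\right) + 40 = 288 + 40 = 328$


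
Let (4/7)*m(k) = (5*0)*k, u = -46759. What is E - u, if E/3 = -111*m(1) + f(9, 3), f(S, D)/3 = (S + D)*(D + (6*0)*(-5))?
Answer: 47083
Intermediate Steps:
m(k) = 0 (m(k) = 7*((5*0)*k)/4 = 7*(0*k)/4 = (7/4)*0 = 0)
f(S, D) = 3*D*(D + S) (f(S, D) = 3*((S + D)*(D + (6*0)*(-5))) = 3*((D + S)*(D + 0*(-5))) = 3*((D + S)*(D + 0)) = 3*((D + S)*D) = 3*(D*(D + S)) = 3*D*(D + S))
E = 324 (E = 3*(-111*0 + 3*3*(3 + 9)) = 3*(0 + 3*3*12) = 3*(0 + 108) = 3*108 = 324)
E - u = 324 - 1*(-46759) = 324 + 46759 = 47083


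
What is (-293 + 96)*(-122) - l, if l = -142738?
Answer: 166772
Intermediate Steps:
(-293 + 96)*(-122) - l = (-293 + 96)*(-122) - 1*(-142738) = -197*(-122) + 142738 = 24034 + 142738 = 166772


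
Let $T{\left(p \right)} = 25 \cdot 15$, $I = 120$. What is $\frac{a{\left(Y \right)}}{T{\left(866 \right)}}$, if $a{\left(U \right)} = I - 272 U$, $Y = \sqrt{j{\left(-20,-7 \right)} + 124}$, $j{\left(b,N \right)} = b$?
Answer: $\frac{8}{25} - \frac{544 \sqrt{26}}{375} \approx -7.077$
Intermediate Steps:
$T{\left(p \right)} = 375$
$Y = 2 \sqrt{26}$ ($Y = \sqrt{-20 + 124} = \sqrt{104} = 2 \sqrt{26} \approx 10.198$)
$a{\left(U \right)} = 120 - 272 U$
$\frac{a{\left(Y \right)}}{T{\left(866 \right)}} = \frac{120 - 272 \cdot 2 \sqrt{26}}{375} = \left(120 - 544 \sqrt{26}\right) \frac{1}{375} = \frac{8}{25} - \frac{544 \sqrt{26}}{375}$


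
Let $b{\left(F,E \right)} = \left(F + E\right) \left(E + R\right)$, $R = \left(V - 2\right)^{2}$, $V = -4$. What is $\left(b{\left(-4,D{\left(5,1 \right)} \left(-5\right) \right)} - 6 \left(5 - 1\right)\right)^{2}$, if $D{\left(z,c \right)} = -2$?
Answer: $63504$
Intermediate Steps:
$R = 36$ ($R = \left(-4 - 2\right)^{2} = \left(-6\right)^{2} = 36$)
$b{\left(F,E \right)} = \left(36 + E\right) \left(E + F\right)$ ($b{\left(F,E \right)} = \left(F + E\right) \left(E + 36\right) = \left(E + F\right) \left(36 + E\right) = \left(36 + E\right) \left(E + F\right)$)
$\left(b{\left(-4,D{\left(5,1 \right)} \left(-5\right) \right)} - 6 \left(5 - 1\right)\right)^{2} = \left(\left(\left(\left(-2\right) \left(-5\right)\right)^{2} + 36 \left(\left(-2\right) \left(-5\right)\right) + 36 \left(-4\right) + \left(-2\right) \left(-5\right) \left(-4\right)\right) - 6 \left(5 - 1\right)\right)^{2} = \left(\left(10^{2} + 36 \cdot 10 - 144 + 10 \left(-4\right)\right) - 24\right)^{2} = \left(\left(100 + 360 - 144 - 40\right) - 24\right)^{2} = \left(276 - 24\right)^{2} = 252^{2} = 63504$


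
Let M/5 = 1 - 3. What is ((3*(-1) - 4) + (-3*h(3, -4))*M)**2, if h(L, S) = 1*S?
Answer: 16129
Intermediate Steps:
h(L, S) = S
M = -10 (M = 5*(1 - 3) = 5*(-2) = -10)
((3*(-1) - 4) + (-3*h(3, -4))*M)**2 = ((3*(-1) - 4) - 3*(-4)*(-10))**2 = ((-3 - 4) + 12*(-10))**2 = (-7 - 120)**2 = (-127)**2 = 16129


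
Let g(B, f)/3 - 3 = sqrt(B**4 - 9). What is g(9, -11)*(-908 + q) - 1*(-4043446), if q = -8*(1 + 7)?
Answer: 4034698 - 17496*sqrt(182) ≈ 3.7987e+6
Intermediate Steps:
q = -64 (q = -8*8 = -64)
g(B, f) = 9 + 3*sqrt(-9 + B**4) (g(B, f) = 9 + 3*sqrt(B**4 - 9) = 9 + 3*sqrt(-9 + B**4))
g(9, -11)*(-908 + q) - 1*(-4043446) = (9 + 3*sqrt(-9 + 9**4))*(-908 - 64) - 1*(-4043446) = (9 + 3*sqrt(-9 + 6561))*(-972) + 4043446 = (9 + 3*sqrt(6552))*(-972) + 4043446 = (9 + 3*(6*sqrt(182)))*(-972) + 4043446 = (9 + 18*sqrt(182))*(-972) + 4043446 = (-8748 - 17496*sqrt(182)) + 4043446 = 4034698 - 17496*sqrt(182)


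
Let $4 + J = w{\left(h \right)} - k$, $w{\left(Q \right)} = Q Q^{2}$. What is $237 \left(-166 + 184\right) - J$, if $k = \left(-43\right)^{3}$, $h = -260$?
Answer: $17500763$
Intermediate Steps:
$w{\left(Q \right)} = Q^{3}$
$k = -79507$
$J = -17496497$ ($J = -4 + \left(\left(-260\right)^{3} - -79507\right) = -4 + \left(-17576000 + 79507\right) = -4 - 17496493 = -17496497$)
$237 \left(-166 + 184\right) - J = 237 \left(-166 + 184\right) - -17496497 = 237 \cdot 18 + 17496497 = 4266 + 17496497 = 17500763$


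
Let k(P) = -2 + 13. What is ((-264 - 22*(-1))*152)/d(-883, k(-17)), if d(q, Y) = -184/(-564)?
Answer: -2593272/23 ≈ -1.1275e+5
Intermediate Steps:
k(P) = 11
d(q, Y) = 46/141 (d(q, Y) = -184*(-1/564) = 46/141)
((-264 - 22*(-1))*152)/d(-883, k(-17)) = ((-264 - 22*(-1))*152)/(46/141) = ((-264 + 22)*152)*(141/46) = -242*152*(141/46) = -36784*141/46 = -2593272/23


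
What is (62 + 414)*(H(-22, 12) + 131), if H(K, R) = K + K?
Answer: 41412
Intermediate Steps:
H(K, R) = 2*K
(62 + 414)*(H(-22, 12) + 131) = (62 + 414)*(2*(-22) + 131) = 476*(-44 + 131) = 476*87 = 41412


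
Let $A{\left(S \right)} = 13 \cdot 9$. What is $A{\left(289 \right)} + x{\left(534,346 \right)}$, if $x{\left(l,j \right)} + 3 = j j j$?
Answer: $41421850$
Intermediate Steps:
$x{\left(l,j \right)} = -3 + j^{3}$ ($x{\left(l,j \right)} = -3 + j j j = -3 + j^{2} j = -3 + j^{3}$)
$A{\left(S \right)} = 117$
$A{\left(289 \right)} + x{\left(534,346 \right)} = 117 - \left(3 - 346^{3}\right) = 117 + \left(-3 + 41421736\right) = 117 + 41421733 = 41421850$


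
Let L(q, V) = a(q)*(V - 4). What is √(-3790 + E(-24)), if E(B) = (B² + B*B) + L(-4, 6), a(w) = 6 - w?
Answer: I*√2618 ≈ 51.166*I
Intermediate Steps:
L(q, V) = (-4 + V)*(6 - q) (L(q, V) = (6 - q)*(V - 4) = (6 - q)*(-4 + V) = (-4 + V)*(6 - q))
E(B) = 20 + 2*B² (E(B) = (B² + B*B) - (-6 - 4)*(-4 + 6) = (B² + B²) - 1*(-10)*2 = 2*B² + 20 = 20 + 2*B²)
√(-3790 + E(-24)) = √(-3790 + (20 + 2*(-24)²)) = √(-3790 + (20 + 2*576)) = √(-3790 + (20 + 1152)) = √(-3790 + 1172) = √(-2618) = I*√2618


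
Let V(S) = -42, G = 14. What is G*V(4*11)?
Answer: -588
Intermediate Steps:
G*V(4*11) = 14*(-42) = -588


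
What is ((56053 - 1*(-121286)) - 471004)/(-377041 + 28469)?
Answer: 293665/348572 ≈ 0.84248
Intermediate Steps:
((56053 - 1*(-121286)) - 471004)/(-377041 + 28469) = ((56053 + 121286) - 471004)/(-348572) = (177339 - 471004)*(-1/348572) = -293665*(-1/348572) = 293665/348572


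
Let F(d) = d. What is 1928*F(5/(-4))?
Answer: -2410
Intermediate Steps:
1928*F(5/(-4)) = 1928*(5/(-4)) = 1928*(5*(-¼)) = 1928*(-5/4) = -2410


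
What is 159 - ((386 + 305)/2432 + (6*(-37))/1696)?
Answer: 20474713/128896 ≈ 158.85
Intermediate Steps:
159 - ((386 + 305)/2432 + (6*(-37))/1696) = 159 - (691*(1/2432) - 222*1/1696) = 159 - (691/2432 - 111/848) = 159 - 1*19751/128896 = 159 - 19751/128896 = 20474713/128896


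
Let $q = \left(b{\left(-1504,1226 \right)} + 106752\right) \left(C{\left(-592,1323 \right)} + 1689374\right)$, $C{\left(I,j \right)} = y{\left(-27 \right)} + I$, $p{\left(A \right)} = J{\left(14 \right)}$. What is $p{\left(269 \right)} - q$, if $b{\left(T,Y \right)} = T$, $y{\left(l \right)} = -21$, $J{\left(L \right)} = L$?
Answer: $-177738717714$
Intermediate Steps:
$p{\left(A \right)} = 14$
$C{\left(I,j \right)} = -21 + I$
$q = 177738717728$ ($q = \left(-1504 + 106752\right) \left(\left(-21 - 592\right) + 1689374\right) = 105248 \left(-613 + 1689374\right) = 105248 \cdot 1688761 = 177738717728$)
$p{\left(269 \right)} - q = 14 - 177738717728 = -177738717714$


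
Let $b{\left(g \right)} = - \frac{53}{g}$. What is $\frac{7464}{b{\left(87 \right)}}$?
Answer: $- \frac{649368}{53} \approx -12252.0$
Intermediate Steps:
$\frac{7464}{b{\left(87 \right)}} = \frac{7464}{\left(-53\right) \frac{1}{87}} = \frac{7464}{- \frac{53}{87}} = 7464 \left(- \frac{87}{53}\right) = - \frac{649368}{53}$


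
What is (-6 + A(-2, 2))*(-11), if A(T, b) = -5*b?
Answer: 176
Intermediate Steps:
(-6 + A(-2, 2))*(-11) = (-6 - 5*2)*(-11) = (-6 - 10)*(-11) = -16*(-11) = 176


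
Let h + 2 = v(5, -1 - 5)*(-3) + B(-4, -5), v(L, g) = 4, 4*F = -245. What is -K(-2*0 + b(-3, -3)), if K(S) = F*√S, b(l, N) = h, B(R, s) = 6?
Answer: 245*I*√2/2 ≈ 173.24*I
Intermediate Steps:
F = -245/4 (F = (¼)*(-245) = -245/4 ≈ -61.250)
h = -8 (h = -2 + (4*(-3) + 6) = -2 + (-12 + 6) = -2 - 6 = -8)
b(l, N) = -8
K(S) = -245*√S/4
-K(-2*0 + b(-3, -3)) = -(-245)*√(-2*0 - 8)/4 = -(-245)*√(0 - 8)/4 = -(-245)*√(-8)/4 = -(-245)*2*I*√2/4 = -(-245)*I*√2/2 = 245*I*√2/2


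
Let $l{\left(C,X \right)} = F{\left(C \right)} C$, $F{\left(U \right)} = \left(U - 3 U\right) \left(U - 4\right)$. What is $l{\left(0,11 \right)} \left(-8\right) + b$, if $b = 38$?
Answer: $38$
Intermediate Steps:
$F{\left(U \right)} = - 2 U \left(-4 + U\right)$
$l{\left(C,X \right)} = 2 C^{2} \left(4 - C\right)$ ($l{\left(C,X \right)} = 2 C \left(4 - C\right) C = 2 C^{2} \left(4 - C\right)$)
$l{\left(0,11 \right)} \left(-8\right) + b = 2 \cdot 0^{2} \left(4 - 0\right) \left(-8\right) + 38 = 2 \cdot 0 \left(4 + 0\right) \left(-8\right) + 38 = 2 \cdot 0 \cdot 4 \left(-8\right) + 38 = 0 \left(-8\right) + 38 = 0 + 38 = 38$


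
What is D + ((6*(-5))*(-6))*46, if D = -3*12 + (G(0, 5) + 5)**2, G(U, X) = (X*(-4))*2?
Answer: 9469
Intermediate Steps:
G(U, X) = -8*X (G(U, X) = -4*X*2 = -8*X)
D = 1189 (D = -3*12 + (-8*5 + 5)**2 = -36 + (-40 + 5)**2 = -36 + (-35)**2 = -36 + 1225 = 1189)
D + ((6*(-5))*(-6))*46 = 1189 + ((6*(-5))*(-6))*46 = 1189 - 30*(-6)*46 = 1189 + 180*46 = 1189 + 8280 = 9469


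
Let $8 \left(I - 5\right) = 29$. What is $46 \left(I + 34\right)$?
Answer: $\frac{7843}{4} \approx 1960.8$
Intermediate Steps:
$I = \frac{69}{8}$ ($I = 5 + \frac{1}{8} \cdot 29 = 5 + \frac{29}{8} = \frac{69}{8} \approx 8.625$)
$46 \left(I + 34\right) = 46 \left(\frac{69}{8} + 34\right) = 46 \cdot \frac{341}{8} = \frac{7843}{4}$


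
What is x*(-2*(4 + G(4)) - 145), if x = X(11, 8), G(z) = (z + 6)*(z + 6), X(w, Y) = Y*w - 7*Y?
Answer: -11296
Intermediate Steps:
X(w, Y) = -7*Y + Y*w
G(z) = (6 + z)² (G(z) = (6 + z)*(6 + z) = (6 + z)²)
x = 32 (x = 8*(-7 + 11) = 8*4 = 32)
x*(-2*(4 + G(4)) - 145) = 32*(-2*(4 + (6 + 4)²) - 145) = 32*(-2*(4 + 10²) - 145) = 32*(-2*(4 + 100) - 145) = 32*(-2*104 - 145) = 32*(-208 - 145) = 32*(-353) = -11296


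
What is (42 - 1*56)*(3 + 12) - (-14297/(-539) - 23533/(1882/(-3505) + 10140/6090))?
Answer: 8922733789177/432625116 ≈ 20625.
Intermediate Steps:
(42 - 1*56)*(3 + 12) - (-14297/(-539) - 23533/(1882/(-3505) + 10140/6090)) = (42 - 56)*15 - (-14297*(-1/539) - 23533/(1882*(-1/3505) + 10140*(1/6090))) = -14*15 - (14297/539 - 23533/(-1882/3505 + 338/203)) = -210 - (14297/539 - 23533/802644/711515) = -210 - (14297/539 - 23533*711515/802644) = -210 - (14297/539 - 16744082495/802644) = -210 - 1*(-9013585063537/432625116) = -210 + 9013585063537/432625116 = 8922733789177/432625116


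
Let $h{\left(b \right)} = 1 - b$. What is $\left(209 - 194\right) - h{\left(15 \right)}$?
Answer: $29$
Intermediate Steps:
$\left(209 - 194\right) - h{\left(15 \right)} = \left(209 - 194\right) - \left(1 - 15\right) = 15 - -14 = 15 + 14 = 29$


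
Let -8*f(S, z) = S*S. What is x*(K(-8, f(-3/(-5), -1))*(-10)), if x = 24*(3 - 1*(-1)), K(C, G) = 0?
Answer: 0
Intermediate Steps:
f(S, z) = -S²/8 (f(S, z) = -S*S/8 = -S²/8)
x = 96 (x = 24*(3 + 1) = 24*4 = 96)
x*(K(-8, f(-3/(-5), -1))*(-10)) = 96*(0*(-10)) = 96*0 = 0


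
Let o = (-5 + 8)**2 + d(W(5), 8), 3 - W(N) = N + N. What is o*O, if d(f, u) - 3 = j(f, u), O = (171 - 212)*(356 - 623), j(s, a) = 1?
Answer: 142311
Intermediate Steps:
W(N) = 3 - 2*N (W(N) = 3 - (N + N) = 3 - 2*N)
O = 10947 (O = -41*(-267) = 10947)
d(f, u) = 4 (d(f, u) = 3 + 1 = 4)
o = 13 (o = (-5 + 8)**2 + 4 = 3**2 + 4 = 9 + 4 = 13)
o*O = 13*10947 = 142311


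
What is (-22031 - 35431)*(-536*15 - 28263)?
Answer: 2086042986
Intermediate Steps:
(-22031 - 35431)*(-536*15 - 28263) = -57462*(-8040 - 28263) = -57462*(-36303) = 2086042986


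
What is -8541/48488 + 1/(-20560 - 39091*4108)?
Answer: -523235141279/2970451345576 ≈ -0.17615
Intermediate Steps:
-8541/48488 + 1/(-20560 - 39091*4108) = -8541*1/48488 + (1/4108)/(-59651) = -8541/48488 - 1/59651*1/4108 = -8541/48488 - 1/245046308 = -523235141279/2970451345576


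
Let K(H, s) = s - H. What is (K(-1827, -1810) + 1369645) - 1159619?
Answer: 210043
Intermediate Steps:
(K(-1827, -1810) + 1369645) - 1159619 = ((-1810 - 1*(-1827)) + 1369645) - 1159619 = ((-1810 + 1827) + 1369645) - 1159619 = (17 + 1369645) - 1159619 = 1369662 - 1159619 = 210043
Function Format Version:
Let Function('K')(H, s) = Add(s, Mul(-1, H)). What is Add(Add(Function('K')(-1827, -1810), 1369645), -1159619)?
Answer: 210043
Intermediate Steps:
Add(Add(Function('K')(-1827, -1810), 1369645), -1159619) = Add(Add(Add(-1810, Mul(-1, -1827)), 1369645), -1159619) = Add(Add(Add(-1810, 1827), 1369645), -1159619) = Add(Add(17, 1369645), -1159619) = Add(1369662, -1159619) = 210043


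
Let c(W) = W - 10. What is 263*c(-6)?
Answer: -4208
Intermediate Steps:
c(W) = -10 + W
263*c(-6) = 263*(-10 - 6) = 263*(-16) = -4208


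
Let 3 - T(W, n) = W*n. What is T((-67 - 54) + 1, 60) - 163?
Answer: 7040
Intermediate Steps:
T(W, n) = 3 - W*n
T((-67 - 54) + 1, 60) - 163 = (3 - 1*((-67 - 54) + 1)*60) - 163 = (3 - 1*(-121 + 1)*60) - 163 = (3 - 1*(-120)*60) - 163 = (3 + 7200) - 163 = 7203 - 163 = 7040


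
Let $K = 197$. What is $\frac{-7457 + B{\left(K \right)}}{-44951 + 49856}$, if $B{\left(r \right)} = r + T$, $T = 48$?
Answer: $- \frac{2404}{1635} \approx -1.4703$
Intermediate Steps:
$B{\left(r \right)} = 48 + r$ ($B{\left(r \right)} = r + 48 = 48 + r$)
$\frac{-7457 + B{\left(K \right)}}{-44951 + 49856} = \frac{-7457 + \left(48 + 197\right)}{-44951 + 49856} = \frac{-7457 + 245}{4905} = \left(-7212\right) \frac{1}{4905} = - \frac{2404}{1635}$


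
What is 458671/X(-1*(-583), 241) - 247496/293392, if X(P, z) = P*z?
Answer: 1134050813/468437002 ≈ 2.4209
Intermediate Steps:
458671/X(-1*(-583), 241) - 247496/293392 = 458671/((-1*(-583)*241)) - 247496/293392 = 458671/((583*241)) - 247496*1/293392 = 458671/140503 - 30937/36674 = 1134050813/468437002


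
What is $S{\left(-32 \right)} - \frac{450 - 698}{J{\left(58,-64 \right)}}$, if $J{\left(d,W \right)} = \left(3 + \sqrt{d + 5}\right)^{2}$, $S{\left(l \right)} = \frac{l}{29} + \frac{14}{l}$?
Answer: $\frac{172229}{37584} - \frac{124 \sqrt{7}}{81} \approx 0.53222$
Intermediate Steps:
$S{\left(l \right)} = \frac{14}{l} + \frac{l}{29}$ ($S{\left(l \right)} = l \frac{1}{29} + \frac{14}{l} = \frac{l}{29} + \frac{14}{l} = \frac{14}{l} + \frac{l}{29}$)
$J{\left(d,W \right)} = \left(3 + \sqrt{5 + d}\right)^{2}$
$S{\left(-32 \right)} - \frac{450 - 698}{J{\left(58,-64 \right)}} = \left(\frac{14}{-32} + \frac{1}{29} \left(-32\right)\right) - \frac{450 - 698}{\left(3 + \sqrt{5 + 58}\right)^{2}} = \left(14 \left(- \frac{1}{32}\right) - \frac{32}{29}\right) - \frac{450 - 698}{\left(3 + \sqrt{63}\right)^{2}} = \left(- \frac{7}{16} - \frac{32}{29}\right) - - \frac{248}{\left(3 + 3 \sqrt{7}\right)^{2}} = - \frac{715}{464} - - \frac{248}{\left(3 + 3 \sqrt{7}\right)^{2}} = - \frac{715}{464} + \frac{248}{\left(3 + 3 \sqrt{7}\right)^{2}}$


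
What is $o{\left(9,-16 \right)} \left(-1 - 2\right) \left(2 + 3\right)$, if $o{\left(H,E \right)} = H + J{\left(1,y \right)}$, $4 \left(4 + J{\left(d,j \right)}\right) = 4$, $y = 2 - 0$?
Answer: $-90$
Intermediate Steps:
$y = 2$ ($y = 2 + 0 = 2$)
$J{\left(d,j \right)} = -3$ ($J{\left(d,j \right)} = -4 + \frac{1}{4} \cdot 4 = -4 + 1 = -3$)
$o{\left(H,E \right)} = -3 + H$ ($o{\left(H,E \right)} = H - 3 = -3 + H$)
$o{\left(9,-16 \right)} \left(-1 - 2\right) \left(2 + 3\right) = \left(-3 + 9\right) \left(-1 - 2\right) \left(2 + 3\right) = 6 \left(\left(-3\right) 5\right) = 6 \left(-15\right) = -90$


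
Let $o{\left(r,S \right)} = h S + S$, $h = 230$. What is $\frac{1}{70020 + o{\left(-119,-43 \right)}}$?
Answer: $\frac{1}{60087} \approx 1.6643 \cdot 10^{-5}$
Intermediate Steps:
$o{\left(r,S \right)} = 231 S$ ($o{\left(r,S \right)} = 230 S + S = 231 S$)
$\frac{1}{70020 + o{\left(-119,-43 \right)}} = \frac{1}{70020 + 231 \left(-43\right)} = \frac{1}{70020 - 9933} = \frac{1}{60087}$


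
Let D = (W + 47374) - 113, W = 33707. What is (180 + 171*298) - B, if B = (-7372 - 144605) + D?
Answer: 122147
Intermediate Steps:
D = 80968 (D = (33707 + 47374) - 113 = 81081 - 113 = 80968)
B = -71009 (B = (-7372 - 144605) + 80968 = -151977 + 80968 = -71009)
(180 + 171*298) - B = (180 + 171*298) - 1*(-71009) = (180 + 50958) + 71009 = 51138 + 71009 = 122147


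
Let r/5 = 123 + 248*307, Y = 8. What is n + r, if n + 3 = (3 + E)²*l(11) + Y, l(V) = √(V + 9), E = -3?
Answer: 381300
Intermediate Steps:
l(V) = √(9 + V)
r = 381295 (r = 5*(123 + 248*307) = 5*(123 + 76136) = 5*76259 = 381295)
n = 5 (n = -3 + ((3 - 3)²*√(9 + 11) + 8) = -3 + (0²*√20 + 8) = -3 + (0*(2*√5) + 8) = -3 + (0 + 8) = -3 + 8 = 5)
n + r = 5 + 381295 = 381300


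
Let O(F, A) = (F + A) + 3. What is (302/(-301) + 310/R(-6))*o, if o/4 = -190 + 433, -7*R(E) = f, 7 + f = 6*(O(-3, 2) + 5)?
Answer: -18433008/301 ≈ -61239.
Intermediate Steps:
O(F, A) = 3 + A + F (O(F, A) = (A + F) + 3 = 3 + A + F)
f = 35 (f = -7 + 6*((3 + 2 - 3) + 5) = -7 + 6*(2 + 5) = -7 + 6*7 = -7 + 42 = 35)
R(E) = -5 (R(E) = -⅐*35 = -5)
o = 972 (o = 4*(-190 + 433) = 4*243 = 972)
(302/(-301) + 310/R(-6))*o = (302/(-301) + 310/(-5))*972 = (302*(-1/301) + 310*(-⅕))*972 = (-302/301 - 62)*972 = -18964/301*972 = -18433008/301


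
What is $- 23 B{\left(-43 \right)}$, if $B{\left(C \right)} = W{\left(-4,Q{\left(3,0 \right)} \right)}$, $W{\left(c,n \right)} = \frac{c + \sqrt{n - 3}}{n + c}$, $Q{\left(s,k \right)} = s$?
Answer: $-92$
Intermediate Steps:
$W{\left(c,n \right)} = \frac{c + \sqrt{-3 + n}}{c + n}$
$B{\left(C \right)} = 4$ ($B{\left(C \right)} = \frac{-4 + \sqrt{-3 + 3}}{-4 + 3} = \frac{-4 + \sqrt{0}}{-1} = - (-4 + 0) = \left(-1\right) \left(-4\right) = 4$)
$- 23 B{\left(-43 \right)} = \left(-23\right) 4 = -92$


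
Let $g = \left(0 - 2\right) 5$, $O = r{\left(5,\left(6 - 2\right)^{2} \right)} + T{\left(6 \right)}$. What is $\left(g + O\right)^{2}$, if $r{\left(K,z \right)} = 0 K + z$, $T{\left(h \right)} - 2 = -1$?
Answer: $49$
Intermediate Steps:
$T{\left(h \right)} = 1$ ($T{\left(h \right)} = 2 - 1 = 1$)
$r{\left(K,z \right)} = z$ ($r{\left(K,z \right)} = 0 + z = z$)
$O = 17$ ($O = \left(6 - 2\right)^{2} + 1 = 4^{2} + 1 = 16 + 1 = 17$)
$g = -10$ ($g = \left(-2\right) 5 = -10$)
$\left(g + O\right)^{2} = \left(-10 + 17\right)^{2} = 7^{2} = 49$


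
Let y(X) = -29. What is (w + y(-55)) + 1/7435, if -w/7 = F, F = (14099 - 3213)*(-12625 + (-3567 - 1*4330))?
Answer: 11626982480526/7435 ≈ 1.5638e+9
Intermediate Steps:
F = -223402492 (F = 10886*(-12625 + (-3567 - 4330)) = 10886*(-12625 - 7897) = 10886*(-20522) = -223402492)
w = 1563817444 (w = -7*(-223402492) = 1563817444)
(w + y(-55)) + 1/7435 = (1563817444 - 29) + 1/7435 = 1563817415 + 1/7435 = 11626982480526/7435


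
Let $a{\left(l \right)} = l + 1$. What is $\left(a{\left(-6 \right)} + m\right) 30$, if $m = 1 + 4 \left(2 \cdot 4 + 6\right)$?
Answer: $1560$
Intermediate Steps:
$a{\left(l \right)} = 1 + l$
$m = 57$ ($m = 1 + 4 \left(8 + 6\right) = 1 + 4 \cdot 14 = 1 + 56 = 57$)
$\left(a{\left(-6 \right)} + m\right) 30 = \left(\left(1 - 6\right) + 57\right) 30 = \left(-5 + 57\right) 30 = 52 \cdot 30 = 1560$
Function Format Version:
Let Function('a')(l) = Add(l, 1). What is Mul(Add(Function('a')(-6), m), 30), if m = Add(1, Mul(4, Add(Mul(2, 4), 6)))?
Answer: 1560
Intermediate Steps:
Function('a')(l) = Add(1, l)
m = 57 (m = Add(1, Mul(4, Add(8, 6))) = Add(1, Mul(4, 14)) = Add(1, 56) = 57)
Mul(Add(Function('a')(-6), m), 30) = Mul(Add(Add(1, -6), 57), 30) = Mul(Add(-5, 57), 30) = Mul(52, 30) = 1560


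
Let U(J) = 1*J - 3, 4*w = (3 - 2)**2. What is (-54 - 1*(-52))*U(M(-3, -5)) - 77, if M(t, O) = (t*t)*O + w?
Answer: 37/2 ≈ 18.500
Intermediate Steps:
w = 1/4 (w = (3 - 2)**2/4 = (1/4)*1**2 = (1/4)*1 = 1/4 ≈ 0.25000)
M(t, O) = 1/4 + O*t**2 (M(t, O) = (t*t)*O + 1/4 = t**2*O + 1/4 = O*t**2 + 1/4 = 1/4 + O*t**2)
U(J) = -3 + J (U(J) = J - 3 = -3 + J)
(-54 - 1*(-52))*U(M(-3, -5)) - 77 = (-54 - 1*(-52))*(-3 + (1/4 - 5*(-3)**2)) - 77 = (-54 + 52)*(-3 + (1/4 - 5*9)) - 77 = -2*(-3 + (1/4 - 45)) - 77 = -2*(-3 - 179/4) - 77 = -2*(-191/4) - 77 = 191/2 - 77 = 37/2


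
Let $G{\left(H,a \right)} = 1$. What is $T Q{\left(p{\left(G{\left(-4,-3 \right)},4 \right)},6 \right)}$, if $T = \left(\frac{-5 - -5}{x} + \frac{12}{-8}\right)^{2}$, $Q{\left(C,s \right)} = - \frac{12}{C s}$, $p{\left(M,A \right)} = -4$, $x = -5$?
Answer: $\frac{9}{8} \approx 1.125$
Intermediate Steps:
$Q{\left(C,s \right)} = - \frac{12}{C s}$ ($Q{\left(C,s \right)} = - 12 \frac{1}{C s} = - \frac{12}{C s}$)
$T = \frac{9}{4}$ ($T = \left(\frac{-5 - -5}{-5} + \frac{12}{-8}\right)^{2} = \left(\left(-5 + 5\right) \left(- \frac{1}{5}\right) + 12 \left(- \frac{1}{8}\right)\right)^{2} = \left(0 \left(- \frac{1}{5}\right) - \frac{3}{2}\right)^{2} = \left(0 - \frac{3}{2}\right)^{2} = \left(- \frac{3}{2}\right)^{2} = \frac{9}{4} \approx 2.25$)
$T Q{\left(p{\left(G{\left(-4,-3 \right)},4 \right)},6 \right)} = \frac{9 \left(- \frac{12}{\left(-4\right) 6}\right)}{4} = \frac{9 \left(\left(-12\right) \left(- \frac{1}{4}\right) \frac{1}{6}\right)}{4} = \frac{9}{4} \cdot \frac{1}{2} = \frac{9}{8}$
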